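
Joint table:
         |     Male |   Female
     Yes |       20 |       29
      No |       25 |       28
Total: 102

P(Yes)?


P(Yes) = (20+29)/102 = 49/102

P(Yes) = 49/102 ≈ 48.04%


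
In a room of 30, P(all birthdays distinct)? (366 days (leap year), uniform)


P(all different) = Π(366-i)/366 for i=0..29
= (366/366)×(365/366)×...×(337/366)
= 0.294697

P ≈ 0.2947 ≈ 29.47%


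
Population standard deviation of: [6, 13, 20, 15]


Mean = 54/4 = 27/2
  (6-27/2)²=225/4
  (13-27/2)²=1/4
  (20-27/2)²=169/4
  (15-27/2)²=9/4
Σ(x-μ)² = 101
σ² = 101/4

σ = √(101/4) ≈ 5.0249


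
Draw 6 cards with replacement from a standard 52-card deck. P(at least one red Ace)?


P(not a red Ace) = 50/52 = 25/26
P(none in 6 draws) = (25/26)^6 = 244140625/308915776
P(≥1 red Ace) = 1 - 244140625/308915776 = 64775151/308915776

P = 64775151/308915776 ≈ 20.97%


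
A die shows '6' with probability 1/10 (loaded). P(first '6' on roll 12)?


Geometric: P(X=12) = (1-p)^(k-1)×p = (9/10)^11×1/10 = 31381059609/1000000000000

P(X=12) = 31381059609/1000000000000 ≈ 3.14%


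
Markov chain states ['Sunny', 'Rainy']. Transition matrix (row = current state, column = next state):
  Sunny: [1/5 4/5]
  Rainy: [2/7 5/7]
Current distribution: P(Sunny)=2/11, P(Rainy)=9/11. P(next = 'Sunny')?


P(next=Sunny) = Σᵢ P(now=i)×P(i→Sunny)
= 2/11×1/5 + 9/11×2/7
= 2/55 + 18/77 = 104/385

P = 104/385 ≈ 0.2701


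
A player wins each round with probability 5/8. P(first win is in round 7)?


Geometric: P(X=7) = (1-p)^(k-1)×p = (3/8)^6×5/8 = 3645/2097152

P(X=7) = 3645/2097152 ≈ 0.17%


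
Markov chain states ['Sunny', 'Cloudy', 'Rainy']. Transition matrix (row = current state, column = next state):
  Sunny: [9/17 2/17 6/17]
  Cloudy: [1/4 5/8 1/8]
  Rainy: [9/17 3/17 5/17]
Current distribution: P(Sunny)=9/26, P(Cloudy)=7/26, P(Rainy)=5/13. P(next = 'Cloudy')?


P(next=Cloudy) = Σᵢ P(now=i)×P(i→Cloudy)
= 9/26×2/17 + 7/26×5/8 + 5/13×3/17
= 9/221 + 35/208 + 15/221 = 979/3536

P = 979/3536 ≈ 0.2769


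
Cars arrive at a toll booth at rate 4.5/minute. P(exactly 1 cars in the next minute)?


Poisson(λ=4.5): P(X=1) = e^(-λ)×λ^k/k!
= e^(-4.5) × 4.5^1 / 1!
≈ 0.01110899654 × 4.5 / 1 ≈ 0.049990

P(X=1) ≈ 0.049990 ≈ 5.00%


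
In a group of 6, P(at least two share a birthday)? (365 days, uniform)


P(all different) = Π(365-i)/365 for i=0..5
= 0.959538
P(match) = 1 - 0.959538 = 0.040462

P ≈ 0.0405 ≈ 4.05%


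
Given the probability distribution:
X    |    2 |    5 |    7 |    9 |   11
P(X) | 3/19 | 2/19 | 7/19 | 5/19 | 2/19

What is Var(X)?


E[X] = 132/19
E[X²] = 1052/19
Var(X) = E[X²] - (E[X])² = 1052/19 - 17424/361 = 2564/361

Var(X) = 2564/361 ≈ 7.1025


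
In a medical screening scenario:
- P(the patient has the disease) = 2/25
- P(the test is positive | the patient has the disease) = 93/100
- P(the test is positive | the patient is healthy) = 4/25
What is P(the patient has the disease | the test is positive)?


Using Bayes' theorem:
P(A|B) = P(B|A)·P(A) / P(B)

P(the test is positive) = 93/100 × 2/25 + 4/25 × 23/25
= 93/1250 + 92/625 = 277/1250

P(the patient has the disease|the test is positive) = (93/1250) / (277/1250) = 93/277

P(the patient has the disease|the test is positive) = 93/277 ≈ 33.57%


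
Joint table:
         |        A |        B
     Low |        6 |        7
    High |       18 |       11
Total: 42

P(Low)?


P(Low) = (6+7)/42 = 13/42

P(Low) = 13/42 ≈ 30.95%


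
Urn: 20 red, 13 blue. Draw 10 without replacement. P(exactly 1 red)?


Hypergeometric: C(20,1)×C(13,9)/C(33,10)
= 20×715/92561040 = 5/32364

P(X=1) = 5/32364 ≈ 0.02%


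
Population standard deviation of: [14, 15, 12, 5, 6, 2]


Mean = 54/6 = 9
  (14-9)²=25
  (15-9)²=36
  (12-9)²=9
  (5-9)²=16
  (6-9)²=9
  (2-9)²=49
Σ(x-μ)² = 144
σ² = 144/6 = 24

σ = √(24) ≈ 4.8990


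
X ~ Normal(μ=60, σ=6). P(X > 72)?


z = (72-60)/6 = 2.0
P(X > 72) = 1 - P(Z ≤ 2.0) = 1 - 0.9772 = 0.0228

P(X > 72) ≈ 0.0228


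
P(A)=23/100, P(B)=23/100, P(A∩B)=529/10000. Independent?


P(A)×P(B) = 529/10000
P(A∩B) = 529/10000
Equal ✓ → Independent

Yes, independent


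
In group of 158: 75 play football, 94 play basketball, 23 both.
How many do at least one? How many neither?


|A∪B| = 75+94-23 = 146
Neither = 158-146 = 12

At least one: 146; Neither: 12


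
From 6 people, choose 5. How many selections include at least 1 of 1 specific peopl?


Complement: C(6,5) - C(5,5) = 6 - 1 = 5

5


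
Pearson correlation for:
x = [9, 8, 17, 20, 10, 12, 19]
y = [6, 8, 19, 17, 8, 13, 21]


n=7, Σx=95, Σy=92, Σxy=1416, Σx²=1439, Σy²=1424
r = (7×1416 - 95×92)/√((7×1439 - 95²)(7×1424 - 92²))
= 1172/√(1048×1504) = 1172/√1576192 ≈ 1172/1255.4649 ≈ 0.9335

r ≈ 0.9335


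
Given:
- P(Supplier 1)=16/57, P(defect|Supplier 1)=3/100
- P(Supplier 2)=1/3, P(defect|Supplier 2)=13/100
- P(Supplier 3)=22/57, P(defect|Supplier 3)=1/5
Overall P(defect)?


P(B) = Σ P(B|Aᵢ)×P(Aᵢ)
  3/100×16/57 = 4/475
  13/100×1/3 = 13/300
  1/5×22/57 = 22/285
Sum = 49/380

P(defect) = 49/380 ≈ 12.89%


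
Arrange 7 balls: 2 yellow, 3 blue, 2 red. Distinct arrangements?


7!/(2!×3!×2!) = 210

210


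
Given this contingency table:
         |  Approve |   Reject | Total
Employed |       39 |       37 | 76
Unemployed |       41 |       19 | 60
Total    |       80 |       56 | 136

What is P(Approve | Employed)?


P(Approve | Employed) = 39/(39+37) = 39/76

P(Approve|Employed) = 39/76 ≈ 51.32%


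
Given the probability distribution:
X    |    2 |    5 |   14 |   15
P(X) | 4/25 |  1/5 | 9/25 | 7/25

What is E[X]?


E[X] = Σ x·P(X=x)
= (2)×(4/25) + (5)×(1/5) + (14)×(9/25) + (15)×(7/25)
= 264/25

E[X] = 264/25


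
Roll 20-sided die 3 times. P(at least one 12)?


P(no 12)^3 = (19/20)^3 = 6859/8000
P(≥1) = 1 - 6859/8000 = 1141/8000

P = 1141/8000 ≈ 14.26%


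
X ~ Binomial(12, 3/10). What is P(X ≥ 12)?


P(X ≥ 12) = Σ P(X=i) for i=12..12
P(X=12) = 531441/1000000000000
Sum = 531441/1000000000000

P(X ≥ 12) = 531441/1000000000000 ≈ 0.00%


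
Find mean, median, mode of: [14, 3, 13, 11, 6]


Sorted: [3, 6, 11, 13, 14]
Mean = 47/5
Median = 11
Freq: {14: 1, 3: 1, 13: 1, 11: 1, 6: 1}
Mode: No mode

Mean=47/5, Median=11, Mode=No mode


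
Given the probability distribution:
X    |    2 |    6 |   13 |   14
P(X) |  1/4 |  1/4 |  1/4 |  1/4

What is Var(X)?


E[X] = 35/4
E[X²] = 405/4
Var(X) = E[X²] - (E[X])² = 405/4 - 1225/16 = 395/16

Var(X) = 395/16 ≈ 24.6875


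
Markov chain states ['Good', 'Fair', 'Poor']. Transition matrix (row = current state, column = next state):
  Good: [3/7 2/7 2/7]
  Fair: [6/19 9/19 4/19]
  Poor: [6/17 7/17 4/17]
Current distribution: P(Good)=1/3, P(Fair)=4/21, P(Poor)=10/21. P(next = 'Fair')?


P(next=Fair) = Σᵢ P(now=i)×P(i→Fair)
= 1/3×2/7 + 4/21×9/19 + 10/21×7/17
= 2/21 + 12/133 + 10/51 = 2588/6783

P = 2588/6783 ≈ 0.3815


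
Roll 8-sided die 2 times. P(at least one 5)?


P(no 5)^2 = (7/8)^2 = 49/64
P(≥1) = 1 - 49/64 = 15/64

P = 15/64 ≈ 23.44%


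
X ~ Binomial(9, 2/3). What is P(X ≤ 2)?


P(X ≤ 2) = Σ P(X=i) for i=0..2
P(X=0) = 1/19683
P(X=1) = 2/2187
P(X=2) = 16/2187
Sum = 163/19683

P(X ≤ 2) = 163/19683 ≈ 0.83%


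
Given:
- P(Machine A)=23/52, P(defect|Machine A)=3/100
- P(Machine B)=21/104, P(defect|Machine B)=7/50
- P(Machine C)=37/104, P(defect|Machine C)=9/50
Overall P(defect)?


P(B) = Σ P(B|Aᵢ)×P(Aᵢ)
  3/100×23/52 = 69/5200
  7/50×21/104 = 147/5200
  9/50×37/104 = 333/5200
Sum = 549/5200

P(defect) = 549/5200 ≈ 10.56%


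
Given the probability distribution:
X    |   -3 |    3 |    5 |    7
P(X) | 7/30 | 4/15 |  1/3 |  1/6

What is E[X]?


E[X] = Σ x·P(X=x)
= (-3)×(7/30) + (3)×(4/15) + (5)×(1/3) + (7)×(1/6)
= 44/15

E[X] = 44/15


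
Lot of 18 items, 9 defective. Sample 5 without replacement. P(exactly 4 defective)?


Hypergeometric: C(9,4)×C(9,1)/C(18,5)
= 126×9/8568 = 9/68

P(X=4) = 9/68 ≈ 13.24%


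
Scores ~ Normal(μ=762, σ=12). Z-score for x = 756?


z = (x - μ)/σ = (756 - 762)/12 = -0.5

z = -0.5


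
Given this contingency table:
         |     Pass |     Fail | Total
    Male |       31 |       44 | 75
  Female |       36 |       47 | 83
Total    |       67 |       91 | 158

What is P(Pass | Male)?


P(Pass | Male) = 31/(31+44) = 31/75

P(Pass|Male) = 31/75 ≈ 41.33%


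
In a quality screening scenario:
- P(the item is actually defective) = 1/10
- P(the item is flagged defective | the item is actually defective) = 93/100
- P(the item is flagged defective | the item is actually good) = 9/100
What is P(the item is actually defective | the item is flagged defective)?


Using Bayes' theorem:
P(A|B) = P(B|A)·P(A) / P(B)

P(the item is flagged defective) = 93/100 × 1/10 + 9/100 × 9/10
= 93/1000 + 81/1000 = 87/500

P(the item is actually defective|the item is flagged defective) = (93/1000) / (87/500) = 31/58

P(the item is actually defective|the item is flagged defective) = 31/58 ≈ 53.45%


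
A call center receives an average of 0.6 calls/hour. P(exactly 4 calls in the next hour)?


Poisson(λ=0.6): P(X=4) = e^(-λ)×λ^k/k!
= e^(-0.6) × 0.6^4 / 4!
≈ 0.5488116361 × 0.1296 / 24 ≈ 0.002964

P(X=4) ≈ 0.002964 ≈ 0.30%


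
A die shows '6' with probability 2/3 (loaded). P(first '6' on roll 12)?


Geometric: P(X=12) = (1-p)^(k-1)×p = (1/3)^11×2/3 = 2/531441

P(X=12) = 2/531441 ≈ 0.00%


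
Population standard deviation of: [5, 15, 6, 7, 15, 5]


Mean = 53/6
  (5-53/6)²=529/36
  (15-53/6)²=1369/36
  (6-53/6)²=289/36
  (7-53/6)²=121/36
  (15-53/6)²=1369/36
  (5-53/6)²=529/36
Σ(x-μ)² = 701/6
σ² = (701/6)/6 = 701/36

σ = √(701/36) ≈ 4.4127


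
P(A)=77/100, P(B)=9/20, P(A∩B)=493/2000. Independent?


P(A)×P(B) = 693/2000
P(A∩B) = 493/2000
Not equal → NOT independent

No, not independent


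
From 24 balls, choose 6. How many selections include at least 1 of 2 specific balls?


Complement: C(24,6) - C(22,6) = 134596 - 74613 = 59983

59983


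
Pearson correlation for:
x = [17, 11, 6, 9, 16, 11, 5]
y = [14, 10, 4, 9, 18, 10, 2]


n=7, Σx=75, Σy=67, Σxy=861, Σx²=929, Σy²=821
r = (7×861 - 75×67)/√((7×929 - 75²)(7×821 - 67²))
= 1002/√(878×1258) = 1002/√1104524 ≈ 1002/1050.9634 ≈ 0.9534

r ≈ 0.9534


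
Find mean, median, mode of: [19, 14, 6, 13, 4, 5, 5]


Sorted: [4, 5, 5, 6, 13, 14, 19]
Mean = 66/7
Median = 6
Freq: {19: 1, 14: 1, 6: 1, 13: 1, 4: 1, 5: 2}
Mode: [5]

Mean=66/7, Median=6, Mode=5


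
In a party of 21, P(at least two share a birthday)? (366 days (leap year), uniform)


P(all different) = Π(366-i)/366 for i=0..20
= 0.557221
P(match) = 1 - 0.557221 = 0.442779

P ≈ 0.4428 ≈ 44.28%


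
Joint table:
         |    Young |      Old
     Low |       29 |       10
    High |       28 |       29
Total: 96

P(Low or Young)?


P(Low∨Young) = P(Low) + P(Young) - P(Low∧Young)
= (39 + 57 - 29)/96 = 67/96

P = 67/96 ≈ 69.79%


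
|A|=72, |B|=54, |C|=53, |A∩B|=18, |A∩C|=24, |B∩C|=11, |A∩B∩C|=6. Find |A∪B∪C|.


|A∪B∪C| = 72+54+53-18-24-11+6 = 132

|A∪B∪C| = 132


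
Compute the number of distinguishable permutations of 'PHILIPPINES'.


Letters: 11, freq: {'P': 3, 'H': 1, 'I': 3, 'L': 1, 'N': 1, 'E': 1, 'S': 1}
11!/(3!×1!×3!×1!×1!×1!×1!) = 39916800/36 = 1108800

1108800


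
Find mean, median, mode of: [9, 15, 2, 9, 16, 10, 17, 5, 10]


Sorted: [2, 5, 9, 9, 10, 10, 15, 16, 17]
Mean = 93/9 = 31/3
Median = 10
Freq: {9: 2, 15: 1, 2: 1, 16: 1, 10: 2, 17: 1, 5: 1}
Mode: [9, 10]

Mean=31/3, Median=10, Mode=[9, 10]


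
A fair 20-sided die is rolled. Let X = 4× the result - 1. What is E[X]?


E[die] = (1+20)/2 = 21/2
E[X] = 4×21/2 - 1 = 41

E[X] = 41


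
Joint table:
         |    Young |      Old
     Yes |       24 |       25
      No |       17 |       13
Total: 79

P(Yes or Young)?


P(Yes∨Young) = P(Yes) + P(Young) - P(Yes∧Young)
= (49 + 41 - 24)/79 = 66/79

P = 66/79 ≈ 83.54%


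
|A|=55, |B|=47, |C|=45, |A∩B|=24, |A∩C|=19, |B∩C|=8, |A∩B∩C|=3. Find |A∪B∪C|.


|A∪B∪C| = 55+47+45-24-19-8+3 = 99

|A∪B∪C| = 99


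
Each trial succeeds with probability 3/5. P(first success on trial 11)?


Geometric: P(X=11) = (1-p)^(k-1)×p = (2/5)^10×3/5 = 3072/48828125

P(X=11) = 3072/48828125 ≈ 0.01%


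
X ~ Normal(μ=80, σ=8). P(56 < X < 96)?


z₁=(56-80)/8=-3.0, z₂=(96-80)/8=2.0
P = Φ(2.0) - Φ(-3.0) = 0.977250 - 0.001350 = 0.975900 ≈ 0.9759

P(56 < X < 96) ≈ 0.9759


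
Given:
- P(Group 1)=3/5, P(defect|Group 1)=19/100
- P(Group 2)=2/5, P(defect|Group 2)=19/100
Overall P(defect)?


P(B) = Σ P(B|Aᵢ)×P(Aᵢ)
  19/100×3/5 = 57/500
  19/100×2/5 = 19/250
Sum = 19/100

P(defect) = 19/100 ≈ 19.00%


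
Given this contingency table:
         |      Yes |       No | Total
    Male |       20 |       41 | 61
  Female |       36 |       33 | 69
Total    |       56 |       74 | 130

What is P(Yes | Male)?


P(Yes | Male) = 20/(20+41) = 20/61

P(Yes|Male) = 20/61 ≈ 32.79%


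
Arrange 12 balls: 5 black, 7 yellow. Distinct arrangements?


12!/(5!×7!) = 792

792


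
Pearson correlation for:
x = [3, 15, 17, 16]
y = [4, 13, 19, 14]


n=4, Σx=51, Σy=50, Σxy=754, Σx²=779, Σy²=742
r = (4×754 - 51×50)/√((4×779 - 51²)(4×742 - 50²))
= 466/√(515×468) = 466/√241020 ≈ 466/490.9379 ≈ 0.9492

r ≈ 0.9492


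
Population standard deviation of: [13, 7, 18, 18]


Mean = 56/4 = 14
  (13-14)²=1
  (7-14)²=49
  (18-14)²=16
  (18-14)²=16
Σ(x-μ)² = 82
σ² = 82/4 = 41/2

σ = √(41/2) ≈ 4.5277


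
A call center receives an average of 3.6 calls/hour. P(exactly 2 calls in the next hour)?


Poisson(λ=3.6): P(X=2) = e^(-λ)×λ^k/k!
= e^(-3.6) × 3.6^2 / 2!
≈ 0.02732372245 × 12.96 / 2 ≈ 0.177058

P(X=2) ≈ 0.177058 ≈ 17.71%


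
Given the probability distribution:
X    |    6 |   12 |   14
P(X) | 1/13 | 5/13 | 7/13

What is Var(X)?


E[X] = 164/13
E[X²] = 2128/13
Var(X) = E[X²] - (E[X])² = 2128/13 - 26896/169 = 768/169

Var(X) = 768/169 ≈ 4.5444


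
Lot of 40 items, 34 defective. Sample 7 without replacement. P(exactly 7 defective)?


Hypergeometric: C(34,7)×C(6,0)/C(40,7)
= 5379616×1/18643560 = 39556/137085

P(X=7) = 39556/137085 ≈ 28.86%


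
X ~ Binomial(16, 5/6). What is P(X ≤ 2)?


P(X ≤ 2) = Σ P(X=i) for i=0..2
P(X=0) = 1/2821109907456
P(X=1) = 5/176319369216
P(X=2) = 125/117546246144
Sum = 1027/940369969152

P(X ≤ 2) = 1027/940369969152 ≈ 0.00%


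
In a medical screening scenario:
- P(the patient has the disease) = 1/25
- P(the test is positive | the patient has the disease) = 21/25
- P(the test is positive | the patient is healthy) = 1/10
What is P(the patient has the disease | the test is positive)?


Using Bayes' theorem:
P(A|B) = P(B|A)·P(A) / P(B)

P(the test is positive) = 21/25 × 1/25 + 1/10 × 24/25
= 21/625 + 12/125 = 81/625

P(the patient has the disease|the test is positive) = (21/625) / (81/625) = 7/27

P(the patient has the disease|the test is positive) = 7/27 ≈ 25.93%


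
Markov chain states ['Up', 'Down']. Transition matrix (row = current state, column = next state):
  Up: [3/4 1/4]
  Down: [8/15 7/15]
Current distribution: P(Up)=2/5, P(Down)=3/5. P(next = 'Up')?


P(next=Up) = Σᵢ P(now=i)×P(i→Up)
= 2/5×3/4 + 3/5×8/15
= 3/10 + 8/25 = 31/50

P = 31/50 ≈ 0.6200


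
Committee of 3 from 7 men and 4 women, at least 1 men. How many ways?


Count by #men:
  1M,2W: C(7,1)×C(4,2)=42
  2M,1W: C(7,2)×C(4,1)=84
  3M,0W: C(7,3)×C(4,0)=35
Total = 161

161


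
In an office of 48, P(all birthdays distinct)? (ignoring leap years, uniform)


P(all different) = Π(365-i)/365 for i=0..47
= (365/365)×(364/365)×...×(318/365)
= 0.039402

P ≈ 0.0394 ≈ 3.94%


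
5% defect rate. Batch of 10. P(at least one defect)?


P(all good) = (19/20)^10 = 6131066257801/10240000000000
P(≥1 defect) = 4108933742199/10240000000000

P = 4108933742199/10240000000000 ≈ 40.13%


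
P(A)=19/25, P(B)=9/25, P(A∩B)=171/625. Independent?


P(A)×P(B) = 171/625
P(A∩B) = 171/625
Equal ✓ → Independent

Yes, independent


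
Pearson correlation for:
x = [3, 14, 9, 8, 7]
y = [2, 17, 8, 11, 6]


n=5, Σx=41, Σy=44, Σxy=446, Σx²=399, Σy²=514
r = (5×446 - 41×44)/√((5×399 - 41²)(5×514 - 44²))
= 426/√(314×634) = 426/√199076 ≈ 426/446.1793 ≈ 0.9548

r ≈ 0.9548


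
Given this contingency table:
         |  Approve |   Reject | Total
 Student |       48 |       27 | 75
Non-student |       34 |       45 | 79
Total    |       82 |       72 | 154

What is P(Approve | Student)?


P(Approve | Student) = 48/(48+27) = 48/75 = 16/25

P(Approve|Student) = 16/25 ≈ 64.00%


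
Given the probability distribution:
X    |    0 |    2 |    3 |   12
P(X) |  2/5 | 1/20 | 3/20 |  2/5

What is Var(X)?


E[X] = 107/20
E[X²] = 1183/20
Var(X) = E[X²] - (E[X])² = 1183/20 - 11449/400 = 12211/400

Var(X) = 12211/400 ≈ 30.5275


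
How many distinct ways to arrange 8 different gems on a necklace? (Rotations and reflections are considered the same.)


Free circular arrangements: rotations and reflections both identified.
(n-1)!/2 = 7!/2 = 5040/2 = 2520

2520


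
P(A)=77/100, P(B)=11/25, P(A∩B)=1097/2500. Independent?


P(A)×P(B) = 847/2500
P(A∩B) = 1097/2500
Not equal → NOT independent

No, not independent


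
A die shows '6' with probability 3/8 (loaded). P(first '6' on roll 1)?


Geometric: P(X=1) = (1-p)^(k-1)×p = (5/8)^0×3/8 = 3/8

P(X=1) = 3/8 ≈ 37.50%


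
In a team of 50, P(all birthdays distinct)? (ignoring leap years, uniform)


P(all different) = Π(365-i)/365 for i=0..49
= (365/365)×(364/365)×...×(316/365)
= 0.029626

P ≈ 0.0296 ≈ 2.96%


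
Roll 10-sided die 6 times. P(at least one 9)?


P(no 9)^6 = (9/10)^6 = 531441/1000000
P(≥1) = 1 - 531441/1000000 = 468559/1000000

P = 468559/1000000 ≈ 46.86%


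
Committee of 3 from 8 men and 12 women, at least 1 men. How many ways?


Count by #men:
  1M,2W: C(8,1)×C(12,2)=528
  2M,1W: C(8,2)×C(12,1)=336
  3M,0W: C(8,3)×C(12,0)=56
Total = 920

920


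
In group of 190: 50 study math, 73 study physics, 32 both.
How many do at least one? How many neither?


|A∪B| = 50+73-32 = 91
Neither = 190-91 = 99

At least one: 91; Neither: 99


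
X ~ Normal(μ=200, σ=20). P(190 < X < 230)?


z₁=(190-200)/20=-0.5, z₂=(230-200)/20=1.5
P = Φ(1.5) - Φ(-0.5) = 0.933193 - 0.308538 = 0.624655 ≈ 0.6247

P(190 < X < 230) ≈ 0.6247


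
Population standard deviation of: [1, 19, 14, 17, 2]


Mean = 53/5
  (1-53/5)²=2304/25
  (19-53/5)²=1764/25
  (14-53/5)²=289/25
  (17-53/5)²=1024/25
  (2-53/5)²=1849/25
Σ(x-μ)² = 1446/5
σ² = (1446/5)/5 = 1446/25

σ = √(1446/25) ≈ 7.6053


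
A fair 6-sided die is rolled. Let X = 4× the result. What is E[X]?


E[die] = (1+6)/2 = 7/2
E[X] = 4 × 7/2 = 14

E[X] = 14


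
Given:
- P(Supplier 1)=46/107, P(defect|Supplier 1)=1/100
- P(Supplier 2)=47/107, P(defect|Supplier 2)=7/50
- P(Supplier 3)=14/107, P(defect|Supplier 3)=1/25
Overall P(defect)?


P(B) = Σ P(B|Aᵢ)×P(Aᵢ)
  1/100×46/107 = 23/5350
  7/50×47/107 = 329/5350
  1/25×14/107 = 14/2675
Sum = 38/535

P(defect) = 38/535 ≈ 7.10%


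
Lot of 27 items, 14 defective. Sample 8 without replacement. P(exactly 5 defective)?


Hypergeometric: C(14,5)×C(13,3)/C(27,8)
= 2002×286/2220075 = 4004/15525

P(X=5) = 4004/15525 ≈ 25.79%


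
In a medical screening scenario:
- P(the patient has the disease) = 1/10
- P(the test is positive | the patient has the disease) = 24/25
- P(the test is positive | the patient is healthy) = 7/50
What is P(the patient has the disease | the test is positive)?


Using Bayes' theorem:
P(A|B) = P(B|A)·P(A) / P(B)

P(the test is positive) = 24/25 × 1/10 + 7/50 × 9/10
= 12/125 + 63/500 = 111/500

P(the patient has the disease|the test is positive) = (12/125) / (111/500) = 16/37

P(the patient has the disease|the test is positive) = 16/37 ≈ 43.24%


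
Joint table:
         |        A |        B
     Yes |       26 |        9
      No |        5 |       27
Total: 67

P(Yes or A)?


P(Yes∨A) = P(Yes) + P(A) - P(Yes∧A)
= (35 + 31 - 26)/67 = 40/67

P = 40/67 ≈ 59.70%


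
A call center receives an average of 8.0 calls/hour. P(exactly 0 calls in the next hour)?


Poisson(λ=8.0): P(X=0) = e^(-λ)×λ^k/k!
= e^(-8.0) × 8.0^0 / 0!
≈ 0.0003354626279 × 1 / 1 ≈ 0.000335

P(X=0) ≈ 0.000335 ≈ 0.03%


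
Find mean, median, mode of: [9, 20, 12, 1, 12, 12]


Sorted: [1, 9, 12, 12, 12, 20]
Mean = 66/6 = 11
Median = 12
Freq: {9: 1, 20: 1, 12: 3, 1: 1}
Mode: [12]

Mean=11, Median=12, Mode=12


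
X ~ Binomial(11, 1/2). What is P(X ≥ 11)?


P(X ≥ 11) = Σ P(X=i) for i=11..11
P(X=11) = 1/2048
Sum = 1/2048

P(X ≥ 11) = 1/2048 ≈ 0.05%


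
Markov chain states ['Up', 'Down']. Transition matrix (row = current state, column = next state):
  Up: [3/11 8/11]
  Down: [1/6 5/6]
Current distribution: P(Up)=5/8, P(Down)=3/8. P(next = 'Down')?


P(next=Down) = Σᵢ P(now=i)×P(i→Down)
= 5/8×8/11 + 3/8×5/6
= 5/11 + 5/16 = 135/176

P = 135/176 ≈ 0.7670


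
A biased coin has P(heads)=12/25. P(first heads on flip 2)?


Geometric: P(X=2) = (1-p)^(k-1)×p = (13/25)^1×12/25 = 156/625

P(X=2) = 156/625 ≈ 24.96%


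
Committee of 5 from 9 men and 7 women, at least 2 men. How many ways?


Count by #men:
  2M,3W: C(9,2)×C(7,3)=1260
  3M,2W: C(9,3)×C(7,2)=1764
  4M,1W: C(9,4)×C(7,1)=882
  5M,0W: C(9,5)×C(7,0)=126
Total = 4032

4032


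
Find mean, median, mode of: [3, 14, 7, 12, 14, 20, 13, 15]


Sorted: [3, 7, 12, 13, 14, 14, 15, 20]
Mean = 98/8 = 49/4
Median = 27/2
Freq: {3: 1, 14: 2, 7: 1, 12: 1, 20: 1, 13: 1, 15: 1}
Mode: [14]

Mean=49/4, Median=27/2, Mode=14


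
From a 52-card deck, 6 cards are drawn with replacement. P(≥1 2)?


P(not a 2) = 48/52 = 12/13
P(none in 6 draws) = (12/13)^6 = 2985984/4826809
P(≥1 2) = 1 - 2985984/4826809 = 1840825/4826809

P = 1840825/4826809 ≈ 38.14%


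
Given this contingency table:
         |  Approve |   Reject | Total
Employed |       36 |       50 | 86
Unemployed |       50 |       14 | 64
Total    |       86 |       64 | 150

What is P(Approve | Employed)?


P(Approve | Employed) = 36/(36+50) = 36/86 = 18/43

P(Approve|Employed) = 18/43 ≈ 41.86%


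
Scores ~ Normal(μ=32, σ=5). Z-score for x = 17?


z = (x - μ)/σ = (17 - 32)/5 = -3.0

z = -3.0


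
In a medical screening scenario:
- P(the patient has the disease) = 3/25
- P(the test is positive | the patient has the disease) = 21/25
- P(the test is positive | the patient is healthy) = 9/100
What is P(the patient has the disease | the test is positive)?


Using Bayes' theorem:
P(A|B) = P(B|A)·P(A) / P(B)

P(the test is positive) = 21/25 × 3/25 + 9/100 × 22/25
= 63/625 + 99/1250 = 9/50

P(the patient has the disease|the test is positive) = (63/625) / (9/50) = 14/25

P(the patient has the disease|the test is positive) = 14/25 ≈ 56.00%


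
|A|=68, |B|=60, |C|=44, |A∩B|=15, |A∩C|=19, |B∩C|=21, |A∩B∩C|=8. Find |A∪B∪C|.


|A∪B∪C| = 68+60+44-15-19-21+8 = 125

|A∪B∪C| = 125


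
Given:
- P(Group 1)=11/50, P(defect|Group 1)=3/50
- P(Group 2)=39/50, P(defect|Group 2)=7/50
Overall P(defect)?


P(B) = Σ P(B|Aᵢ)×P(Aᵢ)
  3/50×11/50 = 33/2500
  7/50×39/50 = 273/2500
Sum = 153/1250

P(defect) = 153/1250 ≈ 12.24%


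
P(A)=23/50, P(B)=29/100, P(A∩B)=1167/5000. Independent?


P(A)×P(B) = 667/5000
P(A∩B) = 1167/5000
Not equal → NOT independent

No, not independent


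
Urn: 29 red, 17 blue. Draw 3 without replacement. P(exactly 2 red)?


Hypergeometric: C(29,2)×C(17,1)/C(46,3)
= 406×17/15180 = 3451/7590

P(X=2) = 3451/7590 ≈ 45.47%


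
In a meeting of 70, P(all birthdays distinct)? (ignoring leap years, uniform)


P(all different) = Π(365-i)/365 for i=0..69
= (365/365)×(364/365)×...×(296/365)
= 0.000840

P ≈ 0.0008 ≈ 0.08%


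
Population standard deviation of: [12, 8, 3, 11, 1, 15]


Mean = 50/6 = 25/3
  (12-25/3)²=121/9
  (8-25/3)²=1/9
  (3-25/3)²=256/9
  (11-25/3)²=64/9
  (1-25/3)²=484/9
  (15-25/3)²=400/9
Σ(x-μ)² = 442/3
σ² = (442/3)/6 = 221/9

σ = √(221/9) ≈ 4.9554


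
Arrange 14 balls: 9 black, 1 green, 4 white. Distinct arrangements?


14!/(9!×1!×4!) = 10010

10010


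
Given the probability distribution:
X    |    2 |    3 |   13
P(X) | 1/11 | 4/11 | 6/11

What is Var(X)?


E[X] = 92/11
E[X²] = 1054/11
Var(X) = E[X²] - (E[X])² = 1054/11 - 8464/121 = 3130/121

Var(X) = 3130/121 ≈ 25.8678


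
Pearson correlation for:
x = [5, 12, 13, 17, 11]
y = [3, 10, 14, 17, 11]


n=5, Σx=58, Σy=55, Σxy=727, Σx²=748, Σy²=715
r = (5×727 - 58×55)/√((5×748 - 58²)(5×715 - 55²))
= 445/√(376×550) = 445/√206800 ≈ 445/454.7527 ≈ 0.9786

r ≈ 0.9786


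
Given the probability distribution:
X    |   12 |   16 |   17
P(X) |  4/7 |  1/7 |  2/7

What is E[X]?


E[X] = Σ x·P(X=x)
= (12)×(4/7) + (16)×(1/7) + (17)×(2/7)
= 14

E[X] = 14


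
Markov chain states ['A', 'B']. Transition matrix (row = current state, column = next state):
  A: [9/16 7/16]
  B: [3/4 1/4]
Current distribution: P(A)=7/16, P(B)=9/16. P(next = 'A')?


P(next=A) = Σᵢ P(now=i)×P(i→A)
= 7/16×9/16 + 9/16×3/4
= 63/256 + 27/64 = 171/256

P = 171/256 ≈ 0.6680


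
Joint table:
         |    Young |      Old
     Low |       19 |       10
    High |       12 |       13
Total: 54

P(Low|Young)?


P(Low|Young) = 19/(19+12) = 19/31

P = 19/31 ≈ 61.29%


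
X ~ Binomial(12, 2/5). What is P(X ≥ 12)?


P(X ≥ 12) = Σ P(X=i) for i=12..12
P(X=12) = 4096/244140625
Sum = 4096/244140625

P(X ≥ 12) = 4096/244140625 ≈ 0.00%


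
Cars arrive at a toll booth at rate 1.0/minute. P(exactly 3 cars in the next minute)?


Poisson(λ=1.0): P(X=3) = e^(-λ)×λ^k/k!
= e^(-1.0) × 1.0^3 / 3!
≈ 0.3678794412 × 1 / 6 ≈ 0.061313

P(X=3) ≈ 0.061313 ≈ 6.13%


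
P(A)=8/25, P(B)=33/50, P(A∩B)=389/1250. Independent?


P(A)×P(B) = 132/625
P(A∩B) = 389/1250
Not equal → NOT independent

No, not independent


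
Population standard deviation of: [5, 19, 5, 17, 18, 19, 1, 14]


Mean = 98/8 = 49/4
  (5-49/4)²=841/16
  (19-49/4)²=729/16
  (5-49/4)²=841/16
  (17-49/4)²=361/16
  (18-49/4)²=529/16
  (19-49/4)²=729/16
  (1-49/4)²=2025/16
  (14-49/4)²=49/16
Σ(x-μ)² = 763/2
σ² = (763/2)/8 = 763/16

σ = √(763/16) ≈ 6.9056


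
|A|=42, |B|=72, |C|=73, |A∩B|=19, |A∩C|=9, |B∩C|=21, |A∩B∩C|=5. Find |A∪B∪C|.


|A∪B∪C| = 42+72+73-19-9-21+5 = 143

|A∪B∪C| = 143


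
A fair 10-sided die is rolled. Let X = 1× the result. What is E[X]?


E[die] = (1+10)/2 = 11/2
E[X] = 1 × 11/2 = 11/2

E[X] = 11/2


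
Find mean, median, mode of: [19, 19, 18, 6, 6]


Sorted: [6, 6, 18, 19, 19]
Mean = 68/5
Median = 18
Freq: {19: 2, 18: 1, 6: 2}
Mode: [6, 19]

Mean=68/5, Median=18, Mode=[6, 19]


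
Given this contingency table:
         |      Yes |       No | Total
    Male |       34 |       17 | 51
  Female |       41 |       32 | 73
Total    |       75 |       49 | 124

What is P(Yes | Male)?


P(Yes | Male) = 34/(34+17) = 34/51 = 2/3

P(Yes|Male) = 2/3 ≈ 66.67%


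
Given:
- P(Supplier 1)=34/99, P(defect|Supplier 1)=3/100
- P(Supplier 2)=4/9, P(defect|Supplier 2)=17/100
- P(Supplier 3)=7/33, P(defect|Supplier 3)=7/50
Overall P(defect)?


P(B) = Σ P(B|Aᵢ)×P(Aᵢ)
  3/100×34/99 = 17/1650
  17/100×4/9 = 17/225
  7/50×7/33 = 49/1650
Sum = 26/225

P(defect) = 26/225 ≈ 11.56%


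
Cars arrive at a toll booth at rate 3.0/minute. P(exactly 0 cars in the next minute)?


Poisson(λ=3.0): P(X=0) = e^(-λ)×λ^k/k!
= e^(-3.0) × 3.0^0 / 0!
≈ 0.04978706837 × 1 / 1 ≈ 0.049787

P(X=0) ≈ 0.049787 ≈ 4.98%


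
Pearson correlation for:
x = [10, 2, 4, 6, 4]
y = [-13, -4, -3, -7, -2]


n=5, Σx=26, Σy=-29, Σxy=-200, Σx²=172, Σy²=247
r = (5×(-200) - 26×(-29))/√((5×172 - 26²)(5×247 - (-29)²))
= -246/√(184×394) = -246/√72496 ≈ -246/269.2508 ≈ -0.9136

r ≈ -0.9136


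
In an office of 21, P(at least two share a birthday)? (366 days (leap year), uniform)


P(all different) = Π(366-i)/366 for i=0..20
= 0.557221
P(match) = 1 - 0.557221 = 0.442779

P ≈ 0.4428 ≈ 44.28%


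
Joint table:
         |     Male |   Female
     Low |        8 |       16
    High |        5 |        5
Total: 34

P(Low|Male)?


P(Low|Male) = 8/(8+5) = 8/13

P = 8/13 ≈ 61.54%


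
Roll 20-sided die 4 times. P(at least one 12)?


P(no 12)^4 = (19/20)^4 = 130321/160000
P(≥1) = 1 - 130321/160000 = 29679/160000

P = 29679/160000 ≈ 18.55%


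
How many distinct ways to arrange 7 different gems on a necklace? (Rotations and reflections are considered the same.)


Free circular arrangements: rotations and reflections both identified.
(n-1)!/2 = 6!/2 = 720/2 = 360

360


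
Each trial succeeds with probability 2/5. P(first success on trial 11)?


Geometric: P(X=11) = (1-p)^(k-1)×p = (3/5)^10×2/5 = 118098/48828125

P(X=11) = 118098/48828125 ≈ 0.24%


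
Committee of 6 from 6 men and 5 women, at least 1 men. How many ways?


Count by #men:
  1M,5W: C(6,1)×C(5,5)=6
  2M,4W: C(6,2)×C(5,4)=75
  3M,3W: C(6,3)×C(5,3)=200
  4M,2W: C(6,4)×C(5,2)=150
  5M,1W: C(6,5)×C(5,1)=30
  6M,0W: C(6,6)×C(5,0)=1
Total = 462

462


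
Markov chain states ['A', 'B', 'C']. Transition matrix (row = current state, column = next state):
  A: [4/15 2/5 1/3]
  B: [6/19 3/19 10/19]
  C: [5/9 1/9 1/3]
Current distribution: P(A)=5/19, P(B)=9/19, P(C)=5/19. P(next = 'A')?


P(next=A) = Σᵢ P(now=i)×P(i→A)
= 5/19×4/15 + 9/19×6/19 + 5/19×5/9
= 4/57 + 54/361 + 25/171 = 1189/3249

P = 1189/3249 ≈ 0.3660


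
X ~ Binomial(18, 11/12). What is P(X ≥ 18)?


P(X ≥ 18) = Σ P(X=i) for i=18..18
P(X=18) = 5559917313492231481/26623333280885243904
Sum = 5559917313492231481/26623333280885243904

P(X ≥ 18) = 5559917313492231481/26623333280885243904 ≈ 20.88%


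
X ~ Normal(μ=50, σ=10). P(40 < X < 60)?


z₁=(40-50)/10=-1.0, z₂=(60-50)/10=1.0
P = Φ(1.0) - Φ(-1.0) = 0.841345 - 0.158655 = 0.682690 ≈ 0.6827

P(40 < X < 60) ≈ 0.6827


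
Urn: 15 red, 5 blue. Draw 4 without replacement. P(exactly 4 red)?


Hypergeometric: C(15,4)×C(5,0)/C(20,4)
= 1365×1/4845 = 91/323

P(X=4) = 91/323 ≈ 28.17%


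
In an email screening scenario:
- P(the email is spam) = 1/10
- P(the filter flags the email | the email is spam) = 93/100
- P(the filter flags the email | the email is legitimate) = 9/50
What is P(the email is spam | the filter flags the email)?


Using Bayes' theorem:
P(A|B) = P(B|A)·P(A) / P(B)

P(the filter flags the email) = 93/100 × 1/10 + 9/50 × 9/10
= 93/1000 + 81/500 = 51/200

P(the email is spam|the filter flags the email) = (93/1000) / (51/200) = 31/85

P(the email is spam|the filter flags the email) = 31/85 ≈ 36.47%


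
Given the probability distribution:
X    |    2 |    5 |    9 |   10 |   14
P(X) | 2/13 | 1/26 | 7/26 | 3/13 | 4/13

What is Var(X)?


E[X] = 124/13
E[X²] = 1388/13
Var(X) = E[X²] - (E[X])² = 1388/13 - 15376/169 = 2668/169

Var(X) = 2668/169 ≈ 15.7870


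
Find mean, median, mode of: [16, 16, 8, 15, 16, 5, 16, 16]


Sorted: [5, 8, 15, 16, 16, 16, 16, 16]
Mean = 108/8 = 27/2
Median = 16
Freq: {16: 5, 8: 1, 15: 1, 5: 1}
Mode: [16]

Mean=27/2, Median=16, Mode=16


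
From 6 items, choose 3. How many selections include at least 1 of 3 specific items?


Complement: C(6,3) - C(3,3) = 20 - 1 = 19

19


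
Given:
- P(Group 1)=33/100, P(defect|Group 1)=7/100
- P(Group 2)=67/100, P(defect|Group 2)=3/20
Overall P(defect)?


P(B) = Σ P(B|Aᵢ)×P(Aᵢ)
  7/100×33/100 = 231/10000
  3/20×67/100 = 201/2000
Sum = 309/2500

P(defect) = 309/2500 ≈ 12.36%


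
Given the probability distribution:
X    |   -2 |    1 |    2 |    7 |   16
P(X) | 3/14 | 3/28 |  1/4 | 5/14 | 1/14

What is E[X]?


E[X] = Σ x·P(X=x)
= (-2)×(3/14) + (1)×(3/28) + (2)×(1/4) + (7)×(5/14) + (16)×(1/14)
= 107/28

E[X] = 107/28


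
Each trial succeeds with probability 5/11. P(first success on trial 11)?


Geometric: P(X=11) = (1-p)^(k-1)×p = (6/11)^10×5/11 = 302330880/285311670611

P(X=11) = 302330880/285311670611 ≈ 0.11%


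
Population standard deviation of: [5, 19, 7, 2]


Mean = 33/4
  (5-33/4)²=169/16
  (19-33/4)²=1849/16
  (7-33/4)²=25/16
  (2-33/4)²=625/16
Σ(x-μ)² = 667/4
σ² = (667/4)/4 = 667/16

σ = √(667/16) ≈ 6.4566


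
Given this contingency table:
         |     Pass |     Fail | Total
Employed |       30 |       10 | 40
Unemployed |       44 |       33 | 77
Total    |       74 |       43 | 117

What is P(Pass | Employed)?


P(Pass | Employed) = 30/(30+10) = 30/40 = 3/4

P(Pass|Employed) = 3/4 ≈ 75.00%


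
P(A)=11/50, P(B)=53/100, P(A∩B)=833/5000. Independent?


P(A)×P(B) = 583/5000
P(A∩B) = 833/5000
Not equal → NOT independent

No, not independent


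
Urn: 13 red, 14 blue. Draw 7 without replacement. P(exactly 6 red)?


Hypergeometric: C(13,6)×C(14,1)/C(27,7)
= 1716×14/888030 = 28/1035

P(X=6) = 28/1035 ≈ 2.71%


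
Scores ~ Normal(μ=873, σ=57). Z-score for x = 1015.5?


z = (x - μ)/σ = (1015.5 - 873)/57 = 2.5

z = 2.5


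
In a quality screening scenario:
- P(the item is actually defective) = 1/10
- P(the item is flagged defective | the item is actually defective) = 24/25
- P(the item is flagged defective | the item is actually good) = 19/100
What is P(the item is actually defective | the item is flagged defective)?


Using Bayes' theorem:
P(A|B) = P(B|A)·P(A) / P(B)

P(the item is flagged defective) = 24/25 × 1/10 + 19/100 × 9/10
= 12/125 + 171/1000 = 267/1000

P(the item is actually defective|the item is flagged defective) = (12/125) / (267/1000) = 32/89

P(the item is actually defective|the item is flagged defective) = 32/89 ≈ 35.96%


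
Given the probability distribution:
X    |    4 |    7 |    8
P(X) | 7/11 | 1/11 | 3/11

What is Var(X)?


E[X] = 59/11
E[X²] = 353/11
Var(X) = E[X²] - (E[X])² = 353/11 - 3481/121 = 402/121

Var(X) = 402/121 ≈ 3.3223


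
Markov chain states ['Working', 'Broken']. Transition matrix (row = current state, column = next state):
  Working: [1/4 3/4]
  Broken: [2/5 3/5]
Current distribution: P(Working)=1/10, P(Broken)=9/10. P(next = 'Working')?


P(next=Working) = Σᵢ P(now=i)×P(i→Working)
= 1/10×1/4 + 9/10×2/5
= 1/40 + 9/25 = 77/200

P = 77/200 ≈ 0.3850


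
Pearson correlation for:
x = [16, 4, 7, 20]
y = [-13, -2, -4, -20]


n=4, Σx=47, Σy=-39, Σxy=-644, Σx²=721, Σy²=589
r = (4×(-644) - 47×(-39))/√((4×721 - 47²)(4×589 - (-39)²))
= -743/√(675×835) = -743/√563625 ≈ -743/750.7496 ≈ -0.9897

r ≈ -0.9897


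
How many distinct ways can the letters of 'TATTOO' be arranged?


Letters: 6, freq: {'T': 3, 'A': 1, 'O': 2}
6!/(3!×1!×2!) = 720/12 = 60

60


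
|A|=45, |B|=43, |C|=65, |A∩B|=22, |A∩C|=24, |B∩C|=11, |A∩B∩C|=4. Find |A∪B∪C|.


|A∪B∪C| = 45+43+65-22-24-11+4 = 100

|A∪B∪C| = 100


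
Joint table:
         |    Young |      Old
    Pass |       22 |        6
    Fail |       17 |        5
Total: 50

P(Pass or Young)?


P(Pass∨Young) = P(Pass) + P(Young) - P(Pass∧Young)
= (28 + 39 - 22)/50 = 45/50 = 9/10

P = 9/10 ≈ 90.00%


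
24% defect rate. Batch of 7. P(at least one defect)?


P(all good) = (19/25)^7 = 893871739/6103515625
P(≥1 defect) = 5209643886/6103515625

P = 5209643886/6103515625 ≈ 85.35%


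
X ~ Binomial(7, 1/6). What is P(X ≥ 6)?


P(X ≥ 6) = Σ P(X=i) for i=6..7
P(X=6) = 35/279936
P(X=7) = 1/279936
Sum = 1/7776

P(X ≥ 6) = 1/7776 ≈ 0.01%


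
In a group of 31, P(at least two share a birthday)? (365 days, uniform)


P(all different) = Π(365-i)/365 for i=0..30
= 0.269545
P(match) = 1 - 0.269545 = 0.730455

P ≈ 0.7305 ≈ 73.05%


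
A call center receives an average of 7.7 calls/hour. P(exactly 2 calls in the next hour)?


Poisson(λ=7.7): P(X=2) = e^(-λ)×λ^k/k!
= e^(-7.7) × 7.7^2 / 2!
≈ 0.0004528271829 × 59.29 / 2 ≈ 0.013424

P(X=2) ≈ 0.013424 ≈ 1.34%


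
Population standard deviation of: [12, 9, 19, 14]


Mean = 54/4 = 27/2
  (12-27/2)²=9/4
  (9-27/2)²=81/4
  (19-27/2)²=121/4
  (14-27/2)²=1/4
Σ(x-μ)² = 53
σ² = 53/4

σ = √(53/4) ≈ 3.6401


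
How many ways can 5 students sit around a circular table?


Circular arrangements of 5 distinct objects: fix one position to break rotational symmetry.
(n-1)! = 4! = 24

24


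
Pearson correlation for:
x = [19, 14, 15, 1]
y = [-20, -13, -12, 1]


n=4, Σx=49, Σy=-44, Σxy=-741, Σx²=783, Σy²=714
r = (4×(-741) - 49×(-44))/√((4×783 - 49²)(4×714 - (-44)²))
= -808/√(731×920) = -808/√672520 ≈ -808/820.0732 ≈ -0.9853

r ≈ -0.9853


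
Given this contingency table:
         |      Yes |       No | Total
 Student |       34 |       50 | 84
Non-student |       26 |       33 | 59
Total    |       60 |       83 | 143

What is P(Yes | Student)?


P(Yes | Student) = 34/(34+50) = 34/84 = 17/42

P(Yes|Student) = 17/42 ≈ 40.48%


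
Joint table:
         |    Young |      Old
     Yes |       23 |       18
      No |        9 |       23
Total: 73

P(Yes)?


P(Yes) = (23+18)/73 = 41/73

P(Yes) = 41/73 ≈ 56.16%


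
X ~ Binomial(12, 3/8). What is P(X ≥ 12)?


P(X ≥ 12) = Σ P(X=i) for i=12..12
P(X=12) = 531441/68719476736
Sum = 531441/68719476736

P(X ≥ 12) = 531441/68719476736 ≈ 0.00%


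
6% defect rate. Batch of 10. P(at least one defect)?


P(all good) = (47/50)^10 = 52599132235830049/97656250000000000
P(≥1 defect) = 45057117764169951/97656250000000000

P = 45057117764169951/97656250000000000 ≈ 46.14%


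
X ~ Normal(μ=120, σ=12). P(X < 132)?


z = (132-120)/12 = 1.0
P(Z < 1.0) = 0.8413

P(X < 132) ≈ 0.8413


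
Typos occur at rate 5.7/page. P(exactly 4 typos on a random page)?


Poisson(λ=5.7): P(X=4) = e^(-λ)×λ^k/k!
= e^(-5.7) × 5.7^4 / 4!
≈ 0.003345965457 × 1055.6001 / 24 ≈ 0.147167

P(X=4) ≈ 0.147167 ≈ 14.72%


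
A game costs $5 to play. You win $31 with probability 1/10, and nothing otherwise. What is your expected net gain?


E[gain] = (31-5)×1/10 + (-5)×9/10
= 13/5 - 9/2 = -19/10

Expected net gain = $-19/10 ≈ $-1.90


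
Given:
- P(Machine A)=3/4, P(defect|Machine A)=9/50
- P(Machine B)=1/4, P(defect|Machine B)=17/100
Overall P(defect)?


P(B) = Σ P(B|Aᵢ)×P(Aᵢ)
  9/50×3/4 = 27/200
  17/100×1/4 = 17/400
Sum = 71/400

P(defect) = 71/400 ≈ 17.75%


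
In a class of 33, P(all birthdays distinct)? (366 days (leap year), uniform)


P(all different) = Π(366-i)/366 for i=0..32
= (366/366)×(365/366)×...×(334/366)
= 0.225976

P ≈ 0.2260 ≈ 22.60%


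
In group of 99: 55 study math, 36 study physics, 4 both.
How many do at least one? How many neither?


|A∪B| = 55+36-4 = 87
Neither = 99-87 = 12

At least one: 87; Neither: 12


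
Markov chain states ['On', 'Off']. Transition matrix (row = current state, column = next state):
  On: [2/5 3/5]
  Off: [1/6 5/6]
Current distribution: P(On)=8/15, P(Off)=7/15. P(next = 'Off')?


P(next=Off) = Σᵢ P(now=i)×P(i→Off)
= 8/15×3/5 + 7/15×5/6
= 8/25 + 7/18 = 319/450

P = 319/450 ≈ 0.7089


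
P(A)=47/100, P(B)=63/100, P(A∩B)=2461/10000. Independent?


P(A)×P(B) = 2961/10000
P(A∩B) = 2461/10000
Not equal → NOT independent

No, not independent
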